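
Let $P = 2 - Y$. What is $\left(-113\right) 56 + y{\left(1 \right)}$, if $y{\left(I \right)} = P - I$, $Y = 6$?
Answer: $-6333$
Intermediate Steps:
$P = -4$ ($P = 2 - 6 = -4$)
$y{\left(I \right)} = -4 - I$
$\left(-113\right) 56 + y{\left(1 \right)} = \left(-113\right) 56 - 5 = -6328 - 5 = -6333$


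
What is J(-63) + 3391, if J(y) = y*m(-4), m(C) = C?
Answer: 3643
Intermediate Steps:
J(y) = -4*y (J(y) = y*(-4) = -4*y)
J(-63) + 3391 = -4*(-63) + 3391 = 252 + 3391 = 3643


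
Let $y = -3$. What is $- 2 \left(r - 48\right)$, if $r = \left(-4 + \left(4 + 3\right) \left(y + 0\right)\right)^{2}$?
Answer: $-1154$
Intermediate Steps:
$r = 625$ ($r = \left(-4 + \left(4 + 3\right) \left(-3 + 0\right)\right)^{2} = \left(-4 + 7 \left(-3\right)\right)^{2} = \left(-4 - 21\right)^{2} = \left(-25\right)^{2} = 625$)
$- 2 \left(r - 48\right) = - 2 \left(625 - 48\right) = \left(-2\right) 577 = -1154$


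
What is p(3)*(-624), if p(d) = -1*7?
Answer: 4368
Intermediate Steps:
p(d) = -7
p(3)*(-624) = -7*(-624) = 4368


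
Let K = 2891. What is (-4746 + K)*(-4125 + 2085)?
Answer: 3784200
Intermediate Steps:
(-4746 + K)*(-4125 + 2085) = (-4746 + 2891)*(-4125 + 2085) = -1855*(-2040) = 3784200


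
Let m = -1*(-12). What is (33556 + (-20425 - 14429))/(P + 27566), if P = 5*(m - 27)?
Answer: -1298/27491 ≈ -0.047215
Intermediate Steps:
m = 12
P = -75 (P = 5*(12 - 27) = 5*(-15) = -75)
(33556 + (-20425 - 14429))/(P + 27566) = (33556 + (-20425 - 14429))/(-75 + 27566) = (33556 - 34854)/27491 = -1298*1/27491 = -1298/27491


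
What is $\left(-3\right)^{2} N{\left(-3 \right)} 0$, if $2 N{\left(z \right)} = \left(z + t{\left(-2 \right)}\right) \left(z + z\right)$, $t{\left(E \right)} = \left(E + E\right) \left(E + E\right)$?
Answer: $0$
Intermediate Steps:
$t{\left(E \right)} = 4 E^{2}$ ($t{\left(E \right)} = 2 E 2 E = 4 E^{2}$)
$N{\left(z \right)} = z \left(16 + z\right)$ ($N{\left(z \right)} = \frac{\left(z + 4 \left(-2\right)^{2}\right) \left(z + z\right)}{2} = \frac{\left(z + 4 \cdot 4\right) 2 z}{2} = \frac{\left(z + 16\right) 2 z}{2} = \frac{\left(16 + z\right) 2 z}{2} = \frac{2 z \left(16 + z\right)}{2} = z \left(16 + z\right)$)
$\left(-3\right)^{2} N{\left(-3 \right)} 0 = \left(-3\right)^{2} \left(- 3 \left(16 - 3\right)\right) 0 = 9 \left(\left(-3\right) 13\right) 0 = 9 \left(-39\right) 0 = \left(-351\right) 0 = 0$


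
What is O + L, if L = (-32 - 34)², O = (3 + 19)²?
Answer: 4840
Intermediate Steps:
O = 484 (O = 22² = 484)
L = 4356 (L = (-66)² = 4356)
O + L = 484 + 4356 = 4840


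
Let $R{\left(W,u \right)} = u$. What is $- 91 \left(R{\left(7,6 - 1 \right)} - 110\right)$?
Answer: $9555$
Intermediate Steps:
$- 91 \left(R{\left(7,6 - 1 \right)} - 110\right) = - 91 \left(\left(6 - 1\right) - 110\right) = - 91 \left(5 - 110\right) = \left(-91\right) \left(-105\right) = 9555$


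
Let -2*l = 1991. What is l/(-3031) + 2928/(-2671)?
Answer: -12431575/16191602 ≈ -0.76778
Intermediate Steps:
l = -1991/2 (l = -½*1991 = -1991/2 ≈ -995.50)
l/(-3031) + 2928/(-2671) = -1991/2/(-3031) + 2928/(-2671) = -1991/2*(-1/3031) + 2928*(-1/2671) = 1991/6062 - 2928/2671 = -12431575/16191602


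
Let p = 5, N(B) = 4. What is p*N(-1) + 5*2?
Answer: 30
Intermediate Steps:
p*N(-1) + 5*2 = 5*4 + 5*2 = 20 + 10 = 30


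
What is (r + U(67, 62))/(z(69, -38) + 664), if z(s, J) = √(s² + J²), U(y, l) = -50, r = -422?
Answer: -313408/434691 + 472*√6205/434691 ≈ -0.63546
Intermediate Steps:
z(s, J) = √(J² + s²)
(r + U(67, 62))/(z(69, -38) + 664) = (-422 - 50)/(√((-38)² + 69²) + 664) = -472/(√(1444 + 4761) + 664) = -472/(√6205 + 664) = -472/(664 + √6205)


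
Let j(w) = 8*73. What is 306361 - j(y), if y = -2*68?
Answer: 305777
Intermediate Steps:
y = -136
j(w) = 584
306361 - j(y) = 306361 - 1*584 = 306361 - 584 = 305777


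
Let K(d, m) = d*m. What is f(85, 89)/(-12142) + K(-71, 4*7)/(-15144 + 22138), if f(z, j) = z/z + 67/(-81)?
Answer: -37601921/132281019 ≈ -0.28426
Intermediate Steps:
f(z, j) = 14/81 (f(z, j) = 1 + 67*(-1/81) = 1 - 67/81 = 14/81)
f(85, 89)/(-12142) + K(-71, 4*7)/(-15144 + 22138) = (14/81)/(-12142) + (-284*7)/(-15144 + 22138) = (14/81)*(-1/12142) - 71*28/6994 = -7/491751 - 1988*1/6994 = -7/491751 - 994/3497 = -37601921/132281019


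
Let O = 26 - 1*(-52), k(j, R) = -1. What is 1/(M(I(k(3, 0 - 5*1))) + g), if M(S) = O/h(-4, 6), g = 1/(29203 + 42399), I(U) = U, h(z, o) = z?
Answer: -35801/698119 ≈ -0.051282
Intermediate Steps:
O = 78 (O = 26 + 52 = 78)
g = 1/71602 ≈ 1.3966e-5
M(S) = -39/2 (M(S) = 78/(-4) = 78*(-¼) = -39/2)
1/(M(I(k(3, 0 - 5*1))) + g) = 1/(-39/2 + 1/71602) = 1/(-698119/35801) = -35801/698119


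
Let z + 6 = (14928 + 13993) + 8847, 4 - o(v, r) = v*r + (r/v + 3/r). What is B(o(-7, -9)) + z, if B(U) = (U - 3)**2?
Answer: 18400726/441 ≈ 41725.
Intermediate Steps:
o(v, r) = 4 - 3/r - r*v - r/v (o(v, r) = 4 - (v*r + (r/v + 3/r)) = 4 - (r*v + (3/r + r/v)) = 4 - (3/r + r*v + r/v) = 4 + (-3/r - r*v - r/v) = 4 - 3/r - r*v - r/v)
B(U) = (-3 + U)**2
z = 37762 (z = -6 + ((14928 + 13993) + 8847) = -6 + (28921 + 8847) = -6 + 37768 = 37762)
B(o(-7, -9)) + z = (-3 + (4 - 3/(-9) - 1*(-9)*(-7) - 1*(-9)/(-7)))**2 + 37762 = (-3 + (4 - 3*(-1/9) - 63 - 1*(-9)*(-1/7)))**2 + 37762 = (-3 + (4 + 1/3 - 63 - 9/7))**2 + 37762 = (-3 - 1259/21)**2 + 37762 = (-1322/21)**2 + 37762 = 1747684/441 + 37762 = 18400726/441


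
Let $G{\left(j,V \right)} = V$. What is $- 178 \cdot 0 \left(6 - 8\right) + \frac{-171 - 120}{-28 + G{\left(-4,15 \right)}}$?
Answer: $\frac{291}{13} \approx 22.385$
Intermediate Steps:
$- 178 \cdot 0 \left(6 - 8\right) + \frac{-171 - 120}{-28 + G{\left(-4,15 \right)}} = - 178 \cdot 0 \left(6 - 8\right) + \frac{-171 - 120}{-28 + 15} = - 178 \cdot 0 \left(-2\right) - \frac{291}{-13} = \left(-178\right) 0 - - \frac{291}{13} = 0 + \frac{291}{13} = \frac{291}{13}$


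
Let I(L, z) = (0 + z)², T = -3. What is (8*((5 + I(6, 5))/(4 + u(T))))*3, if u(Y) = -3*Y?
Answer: 720/13 ≈ 55.385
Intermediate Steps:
I(L, z) = z²
(8*((5 + I(6, 5))/(4 + u(T))))*3 = (8*((5 + 5²)/(4 - 3*(-3))))*3 = (8*((5 + 25)/(4 + 9)))*3 = (8*(30/13))*3 = (240/13)*3 = 720/13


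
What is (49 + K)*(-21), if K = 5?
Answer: -1134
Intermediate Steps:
(49 + K)*(-21) = (49 + 5)*(-21) = 54*(-21) = -1134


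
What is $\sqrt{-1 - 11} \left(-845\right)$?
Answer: $- 1690 i \sqrt{3} \approx - 2927.2 i$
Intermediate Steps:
$\sqrt{-1 - 11} \left(-845\right) = \sqrt{-12} \left(-845\right) = 2 i \sqrt{3} \left(-845\right) = - 1690 i \sqrt{3}$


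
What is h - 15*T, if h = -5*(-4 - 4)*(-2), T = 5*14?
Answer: -1130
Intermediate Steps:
T = 70
h = -80 (h = -5*(-8)*(-2) = 40*(-2) = -80)
h - 15*T = -80 - 15*70 = -80 - 1050 = -1130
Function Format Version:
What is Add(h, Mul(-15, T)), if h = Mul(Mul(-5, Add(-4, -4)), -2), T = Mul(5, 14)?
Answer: -1130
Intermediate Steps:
T = 70
h = -80 (h = Mul(Mul(-5, -8), -2) = Mul(40, -2) = -80)
Add(h, Mul(-15, T)) = Add(-80, Mul(-15, 70)) = Add(-80, -1050) = -1130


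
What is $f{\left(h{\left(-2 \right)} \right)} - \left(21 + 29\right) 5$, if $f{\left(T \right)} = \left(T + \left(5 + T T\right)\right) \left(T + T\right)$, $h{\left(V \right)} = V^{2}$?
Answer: $-50$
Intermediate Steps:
$f{\left(T \right)} = 2 T \left(5 + T + T^{2}\right)$ ($f{\left(T \right)} = \left(T + \left(5 + T^{2}\right)\right) 2 T = \left(5 + T + T^{2}\right) 2 T = 2 T \left(5 + T + T^{2}\right)$)
$f{\left(h{\left(-2 \right)} \right)} - \left(21 + 29\right) 5 = 2 \left(-2\right)^{2} \left(5 + \left(-2\right)^{2} + \left(\left(-2\right)^{2}\right)^{2}\right) - \left(21 + 29\right) 5 = 2 \cdot 4 \left(5 + 4 + 4^{2}\right) - 50 \cdot 5 = 2 \cdot 4 \left(5 + 4 + 16\right) - 250 = 2 \cdot 4 \cdot 25 - 250 = 200 - 250 = -50$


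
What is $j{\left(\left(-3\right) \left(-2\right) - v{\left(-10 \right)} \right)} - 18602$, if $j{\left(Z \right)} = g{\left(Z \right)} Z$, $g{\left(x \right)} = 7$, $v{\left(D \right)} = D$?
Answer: $-18490$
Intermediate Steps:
$j{\left(Z \right)} = 7 Z$
$j{\left(\left(-3\right) \left(-2\right) - v{\left(-10 \right)} \right)} - 18602 = 7 \left(\left(-3\right) \left(-2\right) - -10\right) - 18602 = 7 \left(6 + 10\right) - 18602 = 7 \cdot 16 - 18602 = 112 - 18602 = -18490$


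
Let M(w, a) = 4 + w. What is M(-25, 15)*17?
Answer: -357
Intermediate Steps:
M(-25, 15)*17 = (4 - 25)*17 = -21*17 = -357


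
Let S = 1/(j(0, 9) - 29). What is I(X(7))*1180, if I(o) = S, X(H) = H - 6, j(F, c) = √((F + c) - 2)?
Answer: -17110/417 - 590*√7/417 ≈ -44.775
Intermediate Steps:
j(F, c) = √(-2 + F + c)
X(H) = -6 + H
S = 1/(-29 + √7) (S = 1/(√(-2 + 0 + 9) - 29) = 1/(√7 - 29) = 1/(-29 + √7) ≈ -0.037945)
I(o) = -29/834 - √7/834
I(X(7))*1180 = (-29/834 - √7/834)*1180 = -17110/417 - 590*√7/417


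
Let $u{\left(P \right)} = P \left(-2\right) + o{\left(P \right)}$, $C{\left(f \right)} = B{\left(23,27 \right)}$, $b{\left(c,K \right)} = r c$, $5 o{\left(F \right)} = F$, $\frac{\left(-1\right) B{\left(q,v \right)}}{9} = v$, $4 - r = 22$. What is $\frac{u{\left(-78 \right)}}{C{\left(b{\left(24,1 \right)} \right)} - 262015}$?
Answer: $- \frac{351}{655645} \approx -0.00053535$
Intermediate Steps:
$r = -18$ ($r = 4 - 22 = -18$)
$B{\left(q,v \right)} = - 9 v$
$o{\left(F \right)} = \frac{F}{5}$
$b{\left(c,K \right)} = - 18 c$
$C{\left(f \right)} = -243$ ($C{\left(f \right)} = \left(-9\right) 27 = -243$)
$u{\left(P \right)} = - \frac{9 P}{5}$ ($u{\left(P \right)} = P \left(-2\right) + \frac{P}{5} = - 2 P + \frac{P}{5} = - \frac{9 P}{5}$)
$\frac{u{\left(-78 \right)}}{C{\left(b{\left(24,1 \right)} \right)} - 262015} = \frac{\left(- \frac{9}{5}\right) \left(-78\right)}{-243 - 262015} = \frac{702}{5 \left(-243 - 262015\right)} = \frac{702}{5 \left(-262258\right)} = \frac{702}{5} \left(- \frac{1}{262258}\right) = - \frac{351}{655645}$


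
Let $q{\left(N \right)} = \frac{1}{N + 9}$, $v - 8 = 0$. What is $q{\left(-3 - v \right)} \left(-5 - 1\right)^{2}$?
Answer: $-18$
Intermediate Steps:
$v = 8$ ($v = 8 + 0 = 8$)
$q{\left(N \right)} = \frac{1}{9 + N}$
$q{\left(-3 - v \right)} \left(-5 - 1\right)^{2} = \frac{\left(-5 - 1\right)^{2}}{9 - 11} = \frac{\left(-6\right)^{2}}{9 - 11} = \frac{1}{9 - 11} \cdot 36 = \frac{1}{-2} \cdot 36 = \left(- \frac{1}{2}\right) 36 = -18$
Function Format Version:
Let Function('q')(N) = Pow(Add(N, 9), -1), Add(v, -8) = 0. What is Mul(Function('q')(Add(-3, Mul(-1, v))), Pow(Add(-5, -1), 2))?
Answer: -18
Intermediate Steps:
v = 8 (v = Add(8, 0) = 8)
Function('q')(N) = Pow(Add(9, N), -1)
Mul(Function('q')(Add(-3, Mul(-1, v))), Pow(Add(-5, -1), 2)) = Mul(Pow(Add(9, Add(-3, Mul(-1, 8))), -1), Pow(Add(-5, -1), 2)) = Mul(Pow(Add(9, Add(-3, -8)), -1), Pow(-6, 2)) = Mul(Pow(Add(9, -11), -1), 36) = Mul(Pow(-2, -1), 36) = Mul(Rational(-1, 2), 36) = -18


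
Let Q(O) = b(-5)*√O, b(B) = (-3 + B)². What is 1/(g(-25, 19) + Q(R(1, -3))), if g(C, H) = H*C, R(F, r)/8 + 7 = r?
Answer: -95/110661 - 256*I*√5/553305 ≈ -0.00085848 - 0.0010346*I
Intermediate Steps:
R(F, r) = -56 + 8*r
g(C, H) = C*H
Q(O) = 64*√O (Q(O) = (-3 - 5)²*√O = (-8)²*√O = 64*√O)
1/(g(-25, 19) + Q(R(1, -3))) = 1/(-25*19 + 64*√(-56 + 8*(-3))) = 1/(-475 + 64*√(-56 - 24)) = 1/(-475 + 64*√(-80)) = 1/(-475 + 64*(4*I*√5)) = 1/(-475 + 256*I*√5)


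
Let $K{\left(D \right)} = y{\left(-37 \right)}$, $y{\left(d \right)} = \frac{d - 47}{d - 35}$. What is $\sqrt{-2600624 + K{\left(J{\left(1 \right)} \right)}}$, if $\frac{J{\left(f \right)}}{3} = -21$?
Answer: $\frac{i \sqrt{93622422}}{6} \approx 1612.6 i$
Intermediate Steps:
$y{\left(d \right)} = \frac{-47 + d}{-35 + d}$
$J{\left(f \right)} = -63$ ($J{\left(f \right)} = 3 \left(-21\right) = -63$)
$K{\left(D \right)} = \frac{7}{6}$ ($K{\left(D \right)} = \frac{-47 - 37}{-35 - 37} = \frac{1}{-72} \left(-84\right) = \left(- \frac{1}{72}\right) \left(-84\right) = \frac{7}{6}$)
$\sqrt{-2600624 + K{\left(J{\left(1 \right)} \right)}} = \sqrt{-2600624 + \frac{7}{6}} = \sqrt{- \frac{15603737}{6}} = \frac{i \sqrt{93622422}}{6}$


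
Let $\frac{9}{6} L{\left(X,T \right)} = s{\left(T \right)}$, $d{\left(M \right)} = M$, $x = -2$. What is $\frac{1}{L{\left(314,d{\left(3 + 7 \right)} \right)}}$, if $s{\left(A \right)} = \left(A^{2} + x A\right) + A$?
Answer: $\frac{1}{60} \approx 0.016667$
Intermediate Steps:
$s{\left(A \right)} = A^{2} - A$ ($s{\left(A \right)} = \left(A^{2} - 2 A\right) + A = A^{2} - A$)
$L{\left(X,T \right)} = \frac{2 T \left(-1 + T\right)}{3}$
$\frac{1}{L{\left(314,d{\left(3 + 7 \right)} \right)}} = \frac{1}{\frac{2}{3} \left(3 + 7\right) \left(-1 + \left(3 + 7\right)\right)} = \frac{1}{\frac{2}{3} \cdot 10 \left(-1 + 10\right)} = \frac{1}{\frac{2}{3} \cdot 10 \cdot 9} = \frac{1}{60}$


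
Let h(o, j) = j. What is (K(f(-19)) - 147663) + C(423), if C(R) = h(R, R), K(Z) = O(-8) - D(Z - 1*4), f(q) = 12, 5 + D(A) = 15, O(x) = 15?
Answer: -147235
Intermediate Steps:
D(A) = 10 (D(A) = -5 + 15 = 10)
K(Z) = 5 (K(Z) = 15 - 1*10 = 15 - 10 = 5)
C(R) = R
(K(f(-19)) - 147663) + C(423) = (5 - 147663) + 423 = -147658 + 423 = -147235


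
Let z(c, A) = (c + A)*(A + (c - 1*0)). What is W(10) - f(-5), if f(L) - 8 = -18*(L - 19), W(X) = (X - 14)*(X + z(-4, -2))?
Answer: -624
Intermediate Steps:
z(c, A) = (A + c)**2 (z(c, A) = (A + c)*(A + (c + 0)) = (A + c)*(A + c) = (A + c)**2)
W(X) = (-14 + X)*(36 + X) (W(X) = (X - 14)*(X + (-2 - 4)**2) = (-14 + X)*(X + (-6)**2) = (-14 + X)*(X + 36) = (-14 + X)*(36 + X))
f(L) = 350 - 18*L (f(L) = 8 - 18*(L - 19) = 8 - 18*(-19 + L) = 8 + (342 - 18*L) = 350 - 18*L)
W(10) - f(-5) = (-504 + 10**2 + 22*10) - (350 - 18*(-5)) = (-504 + 100 + 220) - (350 + 90) = -184 - 1*440 = -184 - 440 = -624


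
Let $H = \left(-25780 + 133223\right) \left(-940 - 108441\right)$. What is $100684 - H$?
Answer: $11752323467$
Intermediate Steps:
$H = -11752222783$ ($H = 107443 \left(-109381\right) = -11752222783$)
$100684 - H = 100684 - -11752222783 = 100684 + 11752222783 = 11752323467$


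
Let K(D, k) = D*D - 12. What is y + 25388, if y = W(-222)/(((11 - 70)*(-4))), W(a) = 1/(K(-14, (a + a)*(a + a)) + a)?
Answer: 227679583/8968 ≈ 25388.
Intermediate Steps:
K(D, k) = -12 + D**2 (K(D, k) = D**2 - 12 = -12 + D**2)
W(a) = 1/(184 + a) (W(a) = 1/((-12 + (-14)**2) + a) = 1/((-12 + 196) + a) = 1/(184 + a))
y = -1/8968 (y = 1/((184 - 222)*(((11 - 70)*(-4)))) = 1/((-38)*((-59*(-4)))) = -1/38/236 = -1/38*1/236 = -1/8968 ≈ -0.00011151)
y + 25388 = -1/8968 + 25388 = 227679583/8968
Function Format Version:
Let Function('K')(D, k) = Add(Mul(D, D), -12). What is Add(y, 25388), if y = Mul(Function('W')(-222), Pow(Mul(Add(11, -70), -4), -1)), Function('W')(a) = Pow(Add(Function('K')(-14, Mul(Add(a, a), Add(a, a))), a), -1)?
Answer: Rational(227679583, 8968) ≈ 25388.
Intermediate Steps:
Function('K')(D, k) = Add(-12, Pow(D, 2)) (Function('K')(D, k) = Add(Pow(D, 2), -12) = Add(-12, Pow(D, 2)))
Function('W')(a) = Pow(Add(184, a), -1) (Function('W')(a) = Pow(Add(Add(-12, Pow(-14, 2)), a), -1) = Pow(Add(Add(-12, 196), a), -1) = Pow(Add(184, a), -1))
y = Rational(-1, 8968) (y = Mul(Pow(Add(184, -222), -1), Pow(Mul(Add(11, -70), -4), -1)) = Mul(Pow(-38, -1), Pow(Mul(-59, -4), -1)) = Mul(Rational(-1, 38), Pow(236, -1)) = Mul(Rational(-1, 38), Rational(1, 236)) = Rational(-1, 8968) ≈ -0.00011151)
Add(y, 25388) = Add(Rational(-1, 8968), 25388) = Rational(227679583, 8968)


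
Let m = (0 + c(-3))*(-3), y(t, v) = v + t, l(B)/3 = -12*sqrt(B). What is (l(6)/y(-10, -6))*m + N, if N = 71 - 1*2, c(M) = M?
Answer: 69 + 81*sqrt(6)/4 ≈ 118.60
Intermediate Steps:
l(B) = -36*sqrt(B) (l(B) = 3*(-12*sqrt(B)) = -36*sqrt(B))
y(t, v) = t + v
N = 69 (N = 71 - 2 = 69)
m = 9 (m = (0 - 3)*(-3) = -3*(-3) = 9)
(l(6)/y(-10, -6))*m + N = ((-36*sqrt(6))/(-10 - 6))*9 + 69 = (-36*sqrt(6)/(-16))*9 + 69 = (-36*sqrt(6)*(-1/16))*9 + 69 = (9*sqrt(6)/4)*9 + 69 = 81*sqrt(6)/4 + 69 = 69 + 81*sqrt(6)/4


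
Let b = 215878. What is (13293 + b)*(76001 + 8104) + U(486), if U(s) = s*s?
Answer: 19274663151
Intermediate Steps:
U(s) = s²
(13293 + b)*(76001 + 8104) + U(486) = (13293 + 215878)*(76001 + 8104) + 486² = 229171*84105 + 236196 = 19274426955 + 236196 = 19274663151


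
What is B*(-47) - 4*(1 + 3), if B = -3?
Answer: 125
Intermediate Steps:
B*(-47) - 4*(1 + 3) = -3*(-47) - 4*(1 + 3) = 141 - 4*4 = 141 - 16 = 125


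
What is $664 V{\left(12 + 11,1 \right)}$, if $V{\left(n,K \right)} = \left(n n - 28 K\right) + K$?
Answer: $333328$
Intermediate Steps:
$V{\left(n,K \right)} = n^{2} - 27 K$ ($V{\left(n,K \right)} = \left(n^{2} - 28 K\right) + K = n^{2} - 27 K$)
$664 V{\left(12 + 11,1 \right)} = 664 \left(\left(12 + 11\right)^{2} - 27\right) = 664 \left(23^{2} - 27\right) = 664 \left(529 - 27\right) = 664 \cdot 502 = 333328$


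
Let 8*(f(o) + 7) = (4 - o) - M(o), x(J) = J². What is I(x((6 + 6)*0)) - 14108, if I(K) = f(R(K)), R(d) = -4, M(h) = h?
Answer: -28227/2 ≈ -14114.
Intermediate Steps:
f(o) = -13/2 - o/4 (f(o) = -7 + ((4 - o) - o)/8 = -7 + (4 - 2*o)/8 = -7 + (½ - o/4) = -13/2 - o/4)
I(K) = -11/2 (I(K) = -13/2 - ¼*(-4) = -13/2 + 1 = -11/2)
I(x((6 + 6)*0)) - 14108 = -11/2 - 14108 = -28227/2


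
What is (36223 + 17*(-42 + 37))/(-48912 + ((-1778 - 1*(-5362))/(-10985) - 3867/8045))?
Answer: -127746854274/172905451867 ≈ -0.73882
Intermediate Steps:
(36223 + 17*(-42 + 37))/(-48912 + ((-1778 - 1*(-5362))/(-10985) - 3867/8045)) = (36223 + 17*(-5))/(-48912 + ((-1778 + 5362)*(-1/10985) - 3867*1/8045)) = (36223 - 85)/(-48912 + (3584*(-1/10985) - 3867/8045)) = 36138/(-48912 + (-3584/10985 - 3867/8045)) = 36138/(-48912 - 2852491/3534973) = 36138/(-172905451867/3534973) = 36138*(-3534973/172905451867) = -127746854274/172905451867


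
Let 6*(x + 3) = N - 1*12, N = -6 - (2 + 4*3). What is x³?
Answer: -15625/27 ≈ -578.70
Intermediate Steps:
N = -20 (N = -6 - (2 + 12) = -6 - 1*14 = -6 - 14 = -20)
x = -25/3 (x = -3 + (-20 - 1*12)/6 = -3 + (-20 - 12)/6 = -3 + (⅙)*(-32) = -3 - 16/3 = -25/3 ≈ -8.3333)
x³ = (-25/3)³ = -15625/27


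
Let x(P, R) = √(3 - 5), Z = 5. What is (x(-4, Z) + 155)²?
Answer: (155 + I*√2)² ≈ 24023.0 + 438.4*I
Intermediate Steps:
x(P, R) = I*√2 (x(P, R) = √(-2) = I*√2)
(x(-4, Z) + 155)² = (I*√2 + 155)² = (155 + I*√2)²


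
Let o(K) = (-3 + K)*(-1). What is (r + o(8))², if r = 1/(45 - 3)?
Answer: 43681/1764 ≈ 24.762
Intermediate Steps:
r = 1/42 ≈ 0.023810
o(K) = 3 - K
(r + o(8))² = (1/42 + (3 - 1*8))² = (1/42 + (3 - 8))² = (1/42 - 5)² = (-209/42)² = 43681/1764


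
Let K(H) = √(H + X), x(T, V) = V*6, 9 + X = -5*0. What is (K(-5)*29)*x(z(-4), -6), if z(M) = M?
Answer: -1044*I*√14 ≈ -3906.3*I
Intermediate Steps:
X = -9 (X = -9 - 5*0 = -9 + 0 = -9)
x(T, V) = 6*V
K(H) = √(-9 + H) (K(H) = √(H - 9) = √(-9 + H))
(K(-5)*29)*x(z(-4), -6) = (√(-9 - 5)*29)*(6*(-6)) = (√(-14)*29)*(-36) = ((I*√14)*29)*(-36) = (29*I*√14)*(-36) = -1044*I*√14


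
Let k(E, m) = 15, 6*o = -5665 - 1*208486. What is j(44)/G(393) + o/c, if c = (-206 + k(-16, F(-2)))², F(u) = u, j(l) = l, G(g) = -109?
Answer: -32973443/23858574 ≈ -1.3820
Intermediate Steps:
o = -214151/6 (o = (-5665 - 1*208486)/6 = (-5665 - 208486)/6 = (⅙)*(-214151) = -214151/6 ≈ -35692.)
c = 36481 (c = (-206 + 15)² = (-191)² = 36481)
j(44)/G(393) + o/c = 44/(-109) - 214151/6/36481 = 44*(-1/109) - 214151/6*1/36481 = -44/109 - 214151/218886 = -32973443/23858574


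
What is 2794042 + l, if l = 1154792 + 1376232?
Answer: 5325066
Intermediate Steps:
l = 2531024
2794042 + l = 2794042 + 2531024 = 5325066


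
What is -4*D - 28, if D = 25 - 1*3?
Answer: -116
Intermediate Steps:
D = 22 (D = 25 - 3 = 22)
-4*D - 28 = -4*22 - 28 = -88 - 28 = -116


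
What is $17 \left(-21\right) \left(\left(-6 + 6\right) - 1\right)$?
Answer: $357$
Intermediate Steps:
$17 \left(-21\right) \left(\left(-6 + 6\right) - 1\right) = - 357 \left(0 - 1\right) = \left(-357\right) \left(-1\right) = 357$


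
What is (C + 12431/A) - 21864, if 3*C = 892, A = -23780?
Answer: -1538603293/71340 ≈ -21567.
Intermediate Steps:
C = 892/3 (C = (⅓)*892 = 892/3 ≈ 297.33)
(C + 12431/A) - 21864 = (892/3 + 12431/(-23780)) - 21864 = (892/3 + 12431*(-1/23780)) - 21864 = (892/3 - 12431/23780) - 21864 = 21174467/71340 - 21864 = -1538603293/71340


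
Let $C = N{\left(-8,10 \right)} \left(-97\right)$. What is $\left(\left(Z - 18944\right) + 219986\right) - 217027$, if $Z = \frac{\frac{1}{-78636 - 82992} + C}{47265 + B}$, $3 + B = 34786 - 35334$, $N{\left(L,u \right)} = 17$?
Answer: $- \frac{120691658440693}{7550290392} \approx -15985.0$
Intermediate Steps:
$C = -1649$ ($C = 17 \left(-97\right) = -1649$)
$B = -551$ ($B = -3 + \left(34786 - 35334\right) = -3 - 548 = -551$)
$Z = - \frac{266524573}{7550290392}$ ($Z = \frac{\frac{1}{-78636 - 82992} - 1649}{47265 - 551} = \frac{\frac{1}{-161628} - 1649}{46714} = \left(- \frac{1}{161628} - 1649\right) \frac{1}{46714} = \left(- \frac{266524573}{161628}\right) \frac{1}{46714} = - \frac{266524573}{7550290392} \approx -0.0353$)
$\left(\left(Z - 18944\right) + 219986\right) - 217027 = \left(\left(- \frac{266524573}{7550290392} - 18944\right) + 219986\right) - 217027 = \left(- \frac{143032967710621}{7550290392} + 219986\right) - 217027 = \frac{1517925214463891}{7550290392} - 217027 = - \frac{120691658440693}{7550290392}$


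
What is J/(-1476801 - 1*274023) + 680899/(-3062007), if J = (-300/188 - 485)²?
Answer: -39212660570023/109653028466514 ≈ -0.35761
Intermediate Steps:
J = 523036900/2209 (J = (-300*1/188 - 485)² = (-75/47 - 485)² = (-22870/47)² = 523036900/2209 ≈ 2.3678e+5)
J/(-1476801 - 1*274023) + 680899/(-3062007) = 523036900/(2209*(-1476801 - 1*274023)) + 680899/(-3062007) = 523036900/(2209*(-1476801 - 274023)) + 680899*(-1/3062007) = (523036900/2209)/(-1750824) - 680899/3062007 = (523036900/2209)*(-1/1750824) - 680899/3062007 = -130759225/966892554 - 680899/3062007 = -39212660570023/109653028466514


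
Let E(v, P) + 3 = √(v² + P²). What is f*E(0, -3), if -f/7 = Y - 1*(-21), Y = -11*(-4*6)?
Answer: 0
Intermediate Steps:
Y = 264 (Y = -(-264) = -11*(-24) = 264)
f = -1995 (f = -7*(264 - 1*(-21)) = -7*(264 + 21) = -7*285 = -1995)
E(v, P) = -3 + √(P² + v²) (E(v, P) = -3 + √(v² + P²) = -3 + √(P² + v²))
f*E(0, -3) = -1995*(-3 + √((-3)² + 0²)) = -1995*(-3 + √(9 + 0)) = -1995*(-3 + √9) = -1995*(-3 + 3) = -1995*0 = 0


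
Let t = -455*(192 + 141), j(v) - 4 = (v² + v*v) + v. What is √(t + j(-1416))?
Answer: √3857185 ≈ 1964.0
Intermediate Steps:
j(v) = 4 + v + 2*v² (j(v) = 4 + ((v² + v*v) + v) = 4 + ((v² + v²) + v) = 4 + (2*v² + v) = 4 + (v + 2*v²) = 4 + v + 2*v²)
t = -151515 (t = -455*333 = -151515)
√(t + j(-1416)) = √(-151515 + (4 - 1416 + 2*(-1416)²)) = √(-151515 + (4 - 1416 + 2*2005056)) = √(-151515 + (4 - 1416 + 4010112)) = √(-151515 + 4008700) = √3857185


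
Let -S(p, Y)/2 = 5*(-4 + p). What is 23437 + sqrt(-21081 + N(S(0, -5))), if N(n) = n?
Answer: 23437 + I*sqrt(21041) ≈ 23437.0 + 145.06*I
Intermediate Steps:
S(p, Y) = 40 - 10*p (S(p, Y) = -10*(-4 + p) = -2*(-20 + 5*p) = 40 - 10*p)
23437 + sqrt(-21081 + N(S(0, -5))) = 23437 + sqrt(-21081 + (40 - 10*0)) = 23437 + sqrt(-21081 + (40 + 0)) = 23437 + sqrt(-21081 + 40) = 23437 + sqrt(-21041) = 23437 + I*sqrt(21041)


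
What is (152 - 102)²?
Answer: 2500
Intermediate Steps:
(152 - 102)² = 50² = 2500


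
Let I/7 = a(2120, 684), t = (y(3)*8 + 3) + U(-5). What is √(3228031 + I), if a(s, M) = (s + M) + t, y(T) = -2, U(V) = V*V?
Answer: √3247743 ≈ 1802.2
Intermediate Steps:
U(V) = V²
t = 12 (t = (-2*8 + 3) + (-5)² = (-16 + 3) + 25 = -13 + 25 = 12)
a(s, M) = 12 + M + s (a(s, M) = (s + M) + 12 = (M + s) + 12 = 12 + M + s)
I = 19712 (I = 7*(12 + 684 + 2120) = 7*2816 = 19712)
√(3228031 + I) = √(3228031 + 19712) = √3247743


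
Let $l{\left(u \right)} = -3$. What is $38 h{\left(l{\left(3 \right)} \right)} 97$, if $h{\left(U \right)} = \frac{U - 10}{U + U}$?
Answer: $\frac{23959}{3} \approx 7986.3$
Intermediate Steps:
$h{\left(U \right)} = \frac{-10 + U}{2 U}$
$38 h{\left(l{\left(3 \right)} \right)} 97 = 38 \frac{-10 - 3}{2 \left(-3\right)} 97 = 38 \cdot \frac{1}{2} \left(- \frac{1}{3}\right) \left(-13\right) 97 = 38 \cdot \frac{13}{6} \cdot 97 = \frac{247}{3} \cdot 97 = \frac{23959}{3}$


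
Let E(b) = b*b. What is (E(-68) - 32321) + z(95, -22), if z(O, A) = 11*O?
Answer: -26652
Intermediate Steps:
E(b) = b**2
(E(-68) - 32321) + z(95, -22) = ((-68)**2 - 32321) + 11*95 = (4624 - 32321) + 1045 = -27697 + 1045 = -26652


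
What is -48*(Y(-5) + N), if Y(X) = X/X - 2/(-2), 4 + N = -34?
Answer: 1728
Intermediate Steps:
N = -38 (N = -4 - 34 = -38)
Y(X) = 2 (Y(X) = 1 - 2*(-½) = 1 + 1 = 2)
-48*(Y(-5) + N) = -48*(2 - 38) = -48*(-36) = 1728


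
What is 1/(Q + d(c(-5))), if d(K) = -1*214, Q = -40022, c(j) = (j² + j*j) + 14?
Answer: -1/40236 ≈ -2.4853e-5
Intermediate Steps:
c(j) = 14 + 2*j² (c(j) = (j² + j²) + 14 = 2*j² + 14 = 14 + 2*j²)
d(K) = -214
1/(Q + d(c(-5))) = 1/(-40022 - 214) = 1/(-40236) = -1/40236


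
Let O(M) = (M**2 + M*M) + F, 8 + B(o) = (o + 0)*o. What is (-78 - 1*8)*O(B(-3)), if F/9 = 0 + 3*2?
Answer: -4816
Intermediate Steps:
B(o) = -8 + o**2 (B(o) = -8 + (o + 0)*o = -8 + o*o = -8 + o**2)
F = 54 (F = 9*(0 + 3*2) = 9*(0 + 6) = 9*6 = 54)
O(M) = 54 + 2*M**2 (O(M) = (M**2 + M*M) + 54 = (M**2 + M**2) + 54 = 2*M**2 + 54 = 54 + 2*M**2)
(-78 - 1*8)*O(B(-3)) = (-78 - 1*8)*(54 + 2*(-8 + (-3)**2)**2) = (-78 - 8)*(54 + 2*(-8 + 9)**2) = -86*(54 + 2*1**2) = -86*(54 + 2*1) = -86*(54 + 2) = -86*56 = -4816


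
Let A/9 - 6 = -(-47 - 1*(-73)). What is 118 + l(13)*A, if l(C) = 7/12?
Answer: 13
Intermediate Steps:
l(C) = 7/12 (l(C) = 7*(1/12) = 7/12)
A = -180 (A = 54 + 9*(-(-47 - 1*(-73))) = 54 + 9*(-(-47 + 73)) = 54 + 9*(-1*26) = 54 + 9*(-26) = 54 - 234 = -180)
118 + l(13)*A = 118 + (7/12)*(-180) = 118 - 105 = 13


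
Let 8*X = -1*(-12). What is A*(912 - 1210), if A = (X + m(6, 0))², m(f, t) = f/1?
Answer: -33525/2 ≈ -16763.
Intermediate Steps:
m(f, t) = f (m(f, t) = f*1 = f)
X = 3/2 (X = (-1*(-12))/8 = (⅛)*12 = 3/2 ≈ 1.5000)
A = 225/4 (A = (3/2 + 6)² = (15/2)² = 225/4 ≈ 56.250)
A*(912 - 1210) = 225*(912 - 1210)/4 = (225/4)*(-298) = -33525/2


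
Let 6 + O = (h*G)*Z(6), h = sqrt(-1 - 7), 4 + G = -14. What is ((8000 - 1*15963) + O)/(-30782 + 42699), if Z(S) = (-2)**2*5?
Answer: -7969/11917 - 720*I*sqrt(2)/11917 ≈ -0.66871 - 0.085444*I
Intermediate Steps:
G = -18 (G = -4 - 14 = -18)
h = 2*I*sqrt(2) (h = sqrt(-8) = 2*I*sqrt(2) ≈ 2.8284*I)
Z(S) = 20 (Z(S) = 4*5 = 20)
O = -6 - 720*I*sqrt(2) (O = -6 + ((2*I*sqrt(2))*(-18))*20 = -6 - 36*I*sqrt(2)*20 = -6 - 720*I*sqrt(2) ≈ -6.0 - 1018.2*I)
((8000 - 1*15963) + O)/(-30782 + 42699) = ((8000 - 1*15963) + (-6 - 720*I*sqrt(2)))/(-30782 + 42699) = ((8000 - 15963) + (-6 - 720*I*sqrt(2)))/11917 = (-7963 + (-6 - 720*I*sqrt(2)))*(1/11917) = (-7969 - 720*I*sqrt(2))*(1/11917) = -7969/11917 - 720*I*sqrt(2)/11917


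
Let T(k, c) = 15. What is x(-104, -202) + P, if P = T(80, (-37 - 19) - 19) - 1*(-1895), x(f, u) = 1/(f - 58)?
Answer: 309419/162 ≈ 1910.0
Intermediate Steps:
x(f, u) = 1/(-58 + f)
P = 1910 (P = 15 - 1*(-1895) = 15 + 1895 = 1910)
x(-104, -202) + P = 1/(-58 - 104) + 1910 = 1/(-162) + 1910 = -1/162 + 1910 = 309419/162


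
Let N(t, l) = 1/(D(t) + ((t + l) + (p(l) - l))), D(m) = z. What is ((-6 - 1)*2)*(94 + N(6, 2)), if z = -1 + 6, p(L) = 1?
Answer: -7903/6 ≈ -1317.2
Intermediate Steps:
z = 5
D(m) = 5
N(t, l) = 1/(6 + t) (N(t, l) = 1/(5 + ((t + l) + (1 - l))) = 1/(5 + ((l + t) + (1 - l))) = 1/(5 + (1 + t)) = 1/(6 + t))
((-6 - 1)*2)*(94 + N(6, 2)) = ((-6 - 1)*2)*(94 + 1/(6 + 6)) = (-7*2)*(94 + 1/12) = -14*(94 + 1/12) = -14*1129/12 = -7903/6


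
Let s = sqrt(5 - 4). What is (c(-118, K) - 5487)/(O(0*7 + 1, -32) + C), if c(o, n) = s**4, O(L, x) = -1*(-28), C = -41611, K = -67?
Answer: 5486/41583 ≈ 0.13193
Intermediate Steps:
s = 1 (s = sqrt(1) = 1)
O(L, x) = 28
c(o, n) = 1 (c(o, n) = 1**4 = 1)
(c(-118, K) - 5487)/(O(0*7 + 1, -32) + C) = (1 - 5487)/(28 - 41611) = -5486/(-41583) = -5486*(-1/41583) = 5486/41583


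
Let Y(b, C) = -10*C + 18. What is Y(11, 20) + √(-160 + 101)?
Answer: -182 + I*√59 ≈ -182.0 + 7.6811*I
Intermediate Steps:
Y(b, C) = 18 - 10*C
Y(11, 20) + √(-160 + 101) = (18 - 10*20) + √(-160 + 101) = (18 - 200) + √(-59) = -182 + I*√59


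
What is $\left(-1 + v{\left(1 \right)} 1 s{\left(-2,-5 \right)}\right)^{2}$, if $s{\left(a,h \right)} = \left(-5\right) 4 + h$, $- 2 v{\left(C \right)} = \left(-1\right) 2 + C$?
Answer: $\frac{729}{4} \approx 182.25$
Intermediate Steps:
$v{\left(C \right)} = 1 - \frac{C}{2}$ ($v{\left(C \right)} = - \frac{\left(-1\right) 2 + C}{2} = - \frac{-2 + C}{2} = 1 - \frac{C}{2}$)
$s{\left(a,h \right)} = -20 + h$
$\left(-1 + v{\left(1 \right)} 1 s{\left(-2,-5 \right)}\right)^{2} = \left(-1 + \left(1 - \frac{1}{2}\right) 1 \left(-20 - 5\right)\right)^{2} = \left(-1 + \left(1 - \frac{1}{2}\right) 1 \left(-25\right)\right)^{2} = \left(-1 + \frac{1}{2} \cdot 1 \left(-25\right)\right)^{2} = \left(-1 + \frac{1}{2} \left(-25\right)\right)^{2} = \left(-1 - \frac{25}{2}\right)^{2} = \left(- \frac{27}{2}\right)^{2} = \frac{729}{4}$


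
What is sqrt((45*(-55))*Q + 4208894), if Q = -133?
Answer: sqrt(4538069) ≈ 2130.3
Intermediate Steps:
sqrt((45*(-55))*Q + 4208894) = sqrt((45*(-55))*(-133) + 4208894) = sqrt(-2475*(-133) + 4208894) = sqrt(329175 + 4208894) = sqrt(4538069)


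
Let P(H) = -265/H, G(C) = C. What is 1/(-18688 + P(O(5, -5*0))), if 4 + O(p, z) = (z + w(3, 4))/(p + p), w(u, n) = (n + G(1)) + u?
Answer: -16/297683 ≈ -5.3748e-5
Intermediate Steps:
w(u, n) = 1 + n + u (w(u, n) = (n + 1) + u = (1 + n) + u = 1 + n + u)
O(p, z) = -4 + (8 + z)/(2*p) (O(p, z) = -4 + (z + (1 + 4 + 3))/(p + p) = -4 + (z + 8)/((2*p)) = -4 + (8 + z)*(1/(2*p)) = -4 + (8 + z)/(2*p))
1/(-18688 + P(O(5, -5*0))) = 1/(-18688 - 265*10/(8 - 5*0 - 8*5)) = 1/(-18688 - 265*10/(8 + 0 - 40)) = 1/(-18688 - 265/((½)*(⅕)*(-32))) = 1/(-18688 - 265/(-16/5)) = 1/(-18688 - 265*(-5/16)) = 1/(-18688 + 1325/16) = 1/(-297683/16) = -16/297683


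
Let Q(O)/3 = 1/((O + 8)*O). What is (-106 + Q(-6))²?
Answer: 180625/16 ≈ 11289.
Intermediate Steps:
Q(O) = 3/(O*(8 + O)) (Q(O) = 3*(1/((O + 8)*O)) = 3*(1/((8 + O)*O)) = 3*(1/(O*(8 + O))) = 3/(O*(8 + O)))
(-106 + Q(-6))² = (-106 + 3/(-6*(8 - 6)))² = (-106 + 3*(-⅙)/2)² = (-106 + 3*(-⅙)*(½))² = (-106 - ¼)² = (-425/4)² = 180625/16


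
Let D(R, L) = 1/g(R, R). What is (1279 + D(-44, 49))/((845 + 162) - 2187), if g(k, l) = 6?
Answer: -1535/1416 ≈ -1.0840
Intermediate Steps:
D(R, L) = ⅙ (D(R, L) = 1/6 = ⅙)
(1279 + D(-44, 49))/((845 + 162) - 2187) = (1279 + ⅙)/((845 + 162) - 2187) = 7675/(6*(1007 - 2187)) = (7675/6)/(-1180) = (7675/6)*(-1/1180) = -1535/1416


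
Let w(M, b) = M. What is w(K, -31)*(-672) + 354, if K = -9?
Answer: 6402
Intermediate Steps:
w(K, -31)*(-672) + 354 = -9*(-672) + 354 = 6048 + 354 = 6402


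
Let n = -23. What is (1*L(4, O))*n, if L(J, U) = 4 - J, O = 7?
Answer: 0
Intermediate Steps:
(1*L(4, O))*n = (1*(4 - 1*4))*(-23) = (1*(4 - 4))*(-23) = (1*0)*(-23) = 0*(-23) = 0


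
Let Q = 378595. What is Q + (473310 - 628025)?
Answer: 223880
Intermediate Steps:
Q + (473310 - 628025) = 378595 + (473310 - 628025) = 378595 - 154715 = 223880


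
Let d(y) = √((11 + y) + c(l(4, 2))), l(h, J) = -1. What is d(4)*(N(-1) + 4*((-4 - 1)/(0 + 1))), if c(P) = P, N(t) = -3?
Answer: -23*√14 ≈ -86.058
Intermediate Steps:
d(y) = √(10 + y) (d(y) = √((11 + y) - 1) = √(10 + y))
d(4)*(N(-1) + 4*((-4 - 1)/(0 + 1))) = √(10 + 4)*(-3 + 4*((-4 - 1)/(0 + 1))) = √14*(-3 + 4*(-5/1)) = √14*(-3 + 4*(-5*1)) = √14*(-3 + 4*(-5)) = √14*(-3 - 20) = √14*(-23) = -23*√14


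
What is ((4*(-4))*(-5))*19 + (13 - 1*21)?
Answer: 1512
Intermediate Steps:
((4*(-4))*(-5))*19 + (13 - 1*21) = -16*(-5)*19 + (13 - 21) = 80*19 - 8 = 1520 - 8 = 1512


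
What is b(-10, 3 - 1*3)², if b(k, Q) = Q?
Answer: 0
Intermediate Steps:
b(-10, 3 - 1*3)² = (3 - 1*3)² = (3 - 3)² = 0² = 0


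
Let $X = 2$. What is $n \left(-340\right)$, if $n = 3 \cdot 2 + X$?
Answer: $-2720$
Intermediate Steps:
$n = 8$ ($n = 3 \cdot 2 + 2 = 6 + 2 = 8$)
$n \left(-340\right) = 8 \left(-340\right) = -2720$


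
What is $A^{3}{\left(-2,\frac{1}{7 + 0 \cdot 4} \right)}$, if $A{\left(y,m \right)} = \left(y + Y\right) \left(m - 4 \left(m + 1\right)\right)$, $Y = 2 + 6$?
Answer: $- \frac{6434856}{343} \approx -18761.0$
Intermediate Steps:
$Y = 8$
$A{\left(y,m \right)} = \left(-4 - 3 m\right) \left(8 + y\right)$ ($A{\left(y,m \right)} = \left(y + 8\right) \left(m - 4 \left(m + 1\right)\right) = \left(8 + y\right) \left(m - 4 \left(1 + m\right)\right) = \left(8 + y\right) \left(m - \left(4 + 4 m\right)\right) = \left(8 + y\right) \left(-4 - 3 m\right) = \left(-4 - 3 m\right) \left(8 + y\right)$)
$A^{3}{\left(-2,\frac{1}{7 + 0 \cdot 4} \right)} = \left(-32 - \frac{24}{7 + 0 \cdot 4} - -8 - 3 \frac{1}{7 + 0 \cdot 4} \left(-2\right)\right)^{3} = \left(-32 - \frac{24}{7 + 0} + 8 - 3 \frac{1}{7 + 0} \left(-2\right)\right)^{3} = \left(-32 - \frac{24}{7} + 8 - 3 \cdot \frac{1}{7} \left(-2\right)\right)^{3} = \left(-32 - \frac{24}{7} + 8 - \frac{3}{7} \left(-2\right)\right)^{3} = \left(-32 - \frac{24}{7} + 8 + \frac{6}{7}\right)^{3} = \left(- \frac{186}{7}\right)^{3} = - \frac{6434856}{343}$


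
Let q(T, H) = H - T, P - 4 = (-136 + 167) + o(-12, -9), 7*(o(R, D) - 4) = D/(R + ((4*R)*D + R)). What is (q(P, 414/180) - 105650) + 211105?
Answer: 501791123/4760 ≈ 1.0542e+5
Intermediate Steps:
o(R, D) = 4 + D/(7*(2*R + 4*D*R)) (o(R, D) = 4 + (D/(R + ((4*R)*D + R)))/7 = 4 + (D/(R + (4*D*R + R)))/7 = 4 + (D/(R + (R + 4*D*R)))/7 = 4 + (D/(2*R + 4*D*R))/7 = 4 + D/(7*(2*R + 4*D*R)))
P = 37125/952 (P = 4 + ((-136 + 167) + (1/14)*(-9 + 56*(-12) + 112*(-9)*(-12))/(-12*(1 + 2*(-9)))) = 4 + (31 + (1/14)*(-1/12)*(-9 - 672 + 12096)/(1 - 18)) = 4 + (31 + (1/14)*(-1/12)*11415/(-17)) = 4 + (31 + (1/14)*(-1/12)*(-1/17)*11415) = 4 + (31 + 3805/952) = 4 + 33317/952 = 37125/952 ≈ 38.997)
(q(P, 414/180) - 105650) + 211105 = ((414/180 - 1*37125/952) - 105650) + 211105 = ((414*(1/180) - 37125/952) - 105650) + 211105 = ((23/10 - 37125/952) - 105650) + 211105 = (-174677/4760 - 105650) + 211105 = -503068677/4760 + 211105 = 501791123/4760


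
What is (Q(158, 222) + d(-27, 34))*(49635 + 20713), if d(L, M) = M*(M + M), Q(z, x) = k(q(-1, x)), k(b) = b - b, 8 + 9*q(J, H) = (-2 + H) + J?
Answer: 162644576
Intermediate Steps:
q(J, H) = -10/9 + H/9 + J/9 (q(J, H) = -8/9 + ((-2 + H) + J)/9 = -8/9 + (-2 + H + J)/9 = -8/9 + (-2/9 + H/9 + J/9) = -10/9 + H/9 + J/9)
k(b) = 0
Q(z, x) = 0
d(L, M) = 2*M² (d(L, M) = M*(2*M) = 2*M²)
(Q(158, 222) + d(-27, 34))*(49635 + 20713) = (0 + 2*34²)*(49635 + 20713) = (0 + 2*1156)*70348 = (0 + 2312)*70348 = 2312*70348 = 162644576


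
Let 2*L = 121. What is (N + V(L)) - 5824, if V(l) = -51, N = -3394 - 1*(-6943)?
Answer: -2326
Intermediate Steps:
L = 121/2 (L = (½)*121 = 121/2 ≈ 60.500)
N = 3549 (N = -3394 + 6943 = 3549)
(N + V(L)) - 5824 = (3549 - 51) - 5824 = 3498 - 5824 = -2326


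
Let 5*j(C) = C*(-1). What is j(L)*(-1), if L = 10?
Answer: 2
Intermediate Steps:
j(C) = -C/5 (j(C) = (C*(-1))/5 = (-C)/5 = -C/5)
j(L)*(-1) = -1/5*10*(-1) = -2*(-1) = 2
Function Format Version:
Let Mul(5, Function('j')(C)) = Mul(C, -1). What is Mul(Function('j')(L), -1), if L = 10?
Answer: 2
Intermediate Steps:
Function('j')(C) = Mul(Rational(-1, 5), C) (Function('j')(C) = Mul(Rational(1, 5), Mul(C, -1)) = Mul(Rational(1, 5), Mul(-1, C)) = Mul(Rational(-1, 5), C))
Mul(Function('j')(L), -1) = Mul(Mul(Rational(-1, 5), 10), -1) = Mul(-2, -1) = 2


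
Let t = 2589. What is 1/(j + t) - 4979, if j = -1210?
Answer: -6866040/1379 ≈ -4979.0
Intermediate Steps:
1/(j + t) - 4979 = 1/(-1210 + 2589) - 4979 = 1/1379 - 4979 = -6866040/1379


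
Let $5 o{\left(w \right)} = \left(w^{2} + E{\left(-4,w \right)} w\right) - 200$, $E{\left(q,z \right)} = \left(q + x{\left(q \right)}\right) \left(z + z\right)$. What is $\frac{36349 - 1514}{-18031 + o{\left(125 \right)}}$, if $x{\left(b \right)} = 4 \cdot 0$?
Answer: $- \frac{34835}{39946} \approx -0.87205$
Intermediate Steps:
$x{\left(b \right)} = 0$
$E{\left(q,z \right)} = 2 q z$ ($E{\left(q,z \right)} = \left(q + 0\right) \left(z + z\right) = q 2 z = 2 q z$)
$o{\left(w \right)} = -40 - \frac{7 w^{2}}{5}$ ($o{\left(w \right)} = \frac{\left(w^{2} + 2 \left(-4\right) w w\right) - 200}{5} = \frac{\left(w^{2} + - 8 w w\right) - 200}{5} = \frac{\left(w^{2} - 8 w^{2}\right) - 200}{5} = \frac{- 7 w^{2} - 200}{5} = \frac{-200 - 7 w^{2}}{5} = -40 - \frac{7 w^{2}}{5}$)
$\frac{36349 - 1514}{-18031 + o{\left(125 \right)}} = \frac{36349 - 1514}{-18031 - \left(40 + \frac{7 \cdot 125^{2}}{5}\right)} = \frac{34835}{-18031 - 21915} = \frac{34835}{-39946} = 34835 \left(- \frac{1}{39946}\right) = - \frac{34835}{39946}$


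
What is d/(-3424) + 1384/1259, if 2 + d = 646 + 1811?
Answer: 1647971/4310816 ≈ 0.38229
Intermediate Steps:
d = 2455 (d = -2 + (646 + 1811) = -2 + 2457 = 2455)
d/(-3424) + 1384/1259 = 2455/(-3424) + 1384/1259 = 2455*(-1/3424) + 1384*(1/1259) = -2455/3424 + 1384/1259 = 1647971/4310816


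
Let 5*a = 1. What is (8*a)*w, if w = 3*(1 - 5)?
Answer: -96/5 ≈ -19.200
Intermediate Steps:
a = ⅕ (a = (⅕)*1 = ⅕ ≈ 0.20000)
w = -12 (w = 3*(-4) = -12)
(8*a)*w = (8*(⅕))*(-12) = (8/5)*(-12) = -96/5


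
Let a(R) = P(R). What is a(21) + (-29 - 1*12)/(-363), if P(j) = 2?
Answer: 767/363 ≈ 2.1129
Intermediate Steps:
a(R) = 2
a(21) + (-29 - 1*12)/(-363) = 2 + (-29 - 1*12)/(-363) = 2 + (-29 - 12)*(-1/363) = 2 - 41*(-1/363) = 2 + 41/363 = 767/363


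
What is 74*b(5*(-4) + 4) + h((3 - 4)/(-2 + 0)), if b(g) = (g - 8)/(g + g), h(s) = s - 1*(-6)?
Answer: 62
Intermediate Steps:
h(s) = 6 + s (h(s) = s + 6 = 6 + s)
b(g) = (-8 + g)/(2*g) (b(g) = (-8 + g)/((2*g)) = (-8 + g)*(1/(2*g)) = (-8 + g)/(2*g))
74*b(5*(-4) + 4) + h((3 - 4)/(-2 + 0)) = 74*((-8 + (5*(-4) + 4))/(2*(5*(-4) + 4))) + (6 + (3 - 4)/(-2 + 0)) = 74*((-8 + (-20 + 4))/(2*(-20 + 4))) + (6 - 1/(-2)) = 74*((½)*(-8 - 16)/(-16)) + (6 - 1*(-½)) = 74*((½)*(-1/16)*(-24)) + (6 + ½) = 74*(¾) + 13/2 = 111/2 + 13/2 = 62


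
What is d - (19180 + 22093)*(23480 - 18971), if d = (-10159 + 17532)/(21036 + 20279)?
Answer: -7688719716082/41315 ≈ -1.8610e+8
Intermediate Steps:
d = 7373/41315 ≈ 0.17846
d - (19180 + 22093)*(23480 - 18971) = 7373/41315 - (19180 + 22093)*(23480 - 18971) = 7373/41315 - 41273*4509 = 7373/41315 - 1*186099957 = 7373/41315 - 186099957 = -7688719716082/41315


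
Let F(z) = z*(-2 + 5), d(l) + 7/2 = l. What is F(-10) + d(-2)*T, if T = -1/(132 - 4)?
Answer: -7669/256 ≈ -29.957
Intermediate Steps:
d(l) = -7/2 + l
F(z) = 3*z (F(z) = z*3 = 3*z)
T = -1/128 ≈ -0.0078125
F(-10) + d(-2)*T = 3*(-10) + (-7/2 - 2)*(-1/128) = -30 - 11/2*(-1/128) = -30 + 11/256 = -7669/256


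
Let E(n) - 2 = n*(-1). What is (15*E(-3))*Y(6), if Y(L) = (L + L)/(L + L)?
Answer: 75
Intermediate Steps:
E(n) = 2 - n (E(n) = 2 + n*(-1) = 2 - n)
Y(L) = 1 (Y(L) = (2*L)/((2*L)) = (2*L)*(1/(2*L)) = 1)
(15*E(-3))*Y(6) = (15*(2 - 1*(-3)))*1 = (15*(2 + 3))*1 = (15*5)*1 = 75*1 = 75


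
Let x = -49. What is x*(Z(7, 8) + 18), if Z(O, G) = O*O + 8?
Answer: -3675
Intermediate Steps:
Z(O, G) = 8 + O² (Z(O, G) = O² + 8 = 8 + O²)
x*(Z(7, 8) + 18) = -49*((8 + 7²) + 18) = -49*((8 + 49) + 18) = -49*(57 + 18) = -49*75 = -3675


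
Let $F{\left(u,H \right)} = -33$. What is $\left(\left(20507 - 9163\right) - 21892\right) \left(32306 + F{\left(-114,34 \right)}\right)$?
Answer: $-340415604$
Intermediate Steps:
$\left(\left(20507 - 9163\right) - 21892\right) \left(32306 + F{\left(-114,34 \right)}\right) = \left(\left(20507 - 9163\right) - 21892\right) \left(32306 - 33\right) = \left(11344 - 21892\right) 32273 = \left(-10548\right) 32273 = -340415604$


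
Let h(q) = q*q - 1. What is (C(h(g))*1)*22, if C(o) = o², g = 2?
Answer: 198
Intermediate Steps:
h(q) = -1 + q² (h(q) = q² - 1 = -1 + q²)
(C(h(g))*1)*22 = ((-1 + 2²)²*1)*22 = ((-1 + 4)²*1)*22 = (3²*1)*22 = (9*1)*22 = 9*22 = 198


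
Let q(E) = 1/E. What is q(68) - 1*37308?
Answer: -2536943/68 ≈ -37308.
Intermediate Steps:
q(68) - 1*37308 = 1/68 - 1*37308 = 1/68 - 37308 = -2536943/68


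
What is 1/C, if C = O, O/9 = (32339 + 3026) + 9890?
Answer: 1/407295 ≈ 2.4552e-6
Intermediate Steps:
O = 407295 (O = 9*((32339 + 3026) + 9890) = 9*(35365 + 9890) = 9*45255 = 407295)
C = 407295
1/C = 1/407295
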